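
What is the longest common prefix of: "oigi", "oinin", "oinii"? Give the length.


Words: oigi, oinin, oinii
  Position 0: all 'o' => match
  Position 1: all 'i' => match
  Position 2: ('g', 'n', 'n') => mismatch, stop
LCP = "oi" (length 2)

2


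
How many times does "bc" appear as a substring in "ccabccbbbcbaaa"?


Searching for "bc" in "ccabccbbbcbaaa"
Scanning each position:
  Position 0: "cc" => no
  Position 1: "ca" => no
  Position 2: "ab" => no
  Position 3: "bc" => MATCH
  Position 4: "cc" => no
  Position 5: "cb" => no
  Position 6: "bb" => no
  Position 7: "bb" => no
  Position 8: "bc" => MATCH
  Position 9: "cb" => no
  Position 10: "ba" => no
  Position 11: "aa" => no
  Position 12: "aa" => no
Total occurrences: 2

2


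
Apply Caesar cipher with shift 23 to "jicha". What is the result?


Caesar cipher: shift "jicha" by 23
  'j' (pos 9) + 23 = pos 6 = 'g'
  'i' (pos 8) + 23 = pos 5 = 'f'
  'c' (pos 2) + 23 = pos 25 = 'z'
  'h' (pos 7) + 23 = pos 4 = 'e'
  'a' (pos 0) + 23 = pos 23 = 'x'
Result: gfzex

gfzex


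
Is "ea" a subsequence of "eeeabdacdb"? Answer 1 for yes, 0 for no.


Check if "ea" is a subsequence of "eeeabdacdb"
Greedy scan:
  Position 0 ('e'): matches sub[0] = 'e'
  Position 1 ('e'): no match needed
  Position 2 ('e'): no match needed
  Position 3 ('a'): matches sub[1] = 'a'
  Position 4 ('b'): no match needed
  Position 5 ('d'): no match needed
  Position 6 ('a'): no match needed
  Position 7 ('c'): no match needed
  Position 8 ('d'): no match needed
  Position 9 ('b'): no match needed
All 2 characters matched => is a subsequence

1


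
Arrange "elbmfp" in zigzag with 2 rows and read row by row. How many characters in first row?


Zigzag "elbmfp" into 2 rows:
Placing characters:
  'e' => row 0
  'l' => row 1
  'b' => row 0
  'm' => row 1
  'f' => row 0
  'p' => row 1
Rows:
  Row 0: "ebf"
  Row 1: "lmp"
First row length: 3

3


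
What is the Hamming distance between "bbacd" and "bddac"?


Comparing "bbacd" and "bddac" position by position:
  Position 0: 'b' vs 'b' => same
  Position 1: 'b' vs 'd' => differ
  Position 2: 'a' vs 'd' => differ
  Position 3: 'c' vs 'a' => differ
  Position 4: 'd' vs 'c' => differ
Total differences (Hamming distance): 4

4


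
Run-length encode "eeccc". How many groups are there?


Input: eeccc
Scanning for consecutive runs:
  Group 1: 'e' x 2 (positions 0-1)
  Group 2: 'c' x 3 (positions 2-4)
Total groups: 2

2


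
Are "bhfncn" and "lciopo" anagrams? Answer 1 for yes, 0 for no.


Strings: "bhfncn", "lciopo"
Sorted first:  bcfhnn
Sorted second: ciloop
Differ at position 0: 'b' vs 'c' => not anagrams

0


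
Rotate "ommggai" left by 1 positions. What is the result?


Input: "ommggai", rotate left by 1
First 1 characters: "o"
Remaining characters: "mmggai"
Concatenate remaining + first: "mmggai" + "o" = "mmggaio"

mmggaio


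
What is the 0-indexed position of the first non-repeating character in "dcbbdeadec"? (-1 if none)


Input: dcbbdeadec
Character frequencies:
  'a': 1
  'b': 2
  'c': 2
  'd': 3
  'e': 2
Scanning left to right for freq == 1:
  Position 0 ('d'): freq=3, skip
  Position 1 ('c'): freq=2, skip
  Position 2 ('b'): freq=2, skip
  Position 3 ('b'): freq=2, skip
  Position 4 ('d'): freq=3, skip
  Position 5 ('e'): freq=2, skip
  Position 6 ('a'): unique! => answer = 6

6


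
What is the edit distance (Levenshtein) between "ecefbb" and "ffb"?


Computing edit distance: "ecefbb" -> "ffb"
DP table:
           f    f    b
      0    1    2    3
  e   1    1    2    3
  c   2    2    2    3
  e   3    3    3    3
  f   4    3    3    4
  b   5    4    4    3
  b   6    5    5    4
Edit distance = dp[6][3] = 4

4


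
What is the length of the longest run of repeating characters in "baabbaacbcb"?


Input: "baabbaacbcb"
Scanning for longest run:
  Position 1 ('a'): new char, reset run to 1
  Position 2 ('a'): continues run of 'a', length=2
  Position 3 ('b'): new char, reset run to 1
  Position 4 ('b'): continues run of 'b', length=2
  Position 5 ('a'): new char, reset run to 1
  Position 6 ('a'): continues run of 'a', length=2
  Position 7 ('c'): new char, reset run to 1
  Position 8 ('b'): new char, reset run to 1
  Position 9 ('c'): new char, reset run to 1
  Position 10 ('b'): new char, reset run to 1
Longest run: 'a' with length 2

2


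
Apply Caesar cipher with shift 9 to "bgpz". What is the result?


Caesar cipher: shift "bgpz" by 9
  'b' (pos 1) + 9 = pos 10 = 'k'
  'g' (pos 6) + 9 = pos 15 = 'p'
  'p' (pos 15) + 9 = pos 24 = 'y'
  'z' (pos 25) + 9 = pos 8 = 'i'
Result: kpyi

kpyi


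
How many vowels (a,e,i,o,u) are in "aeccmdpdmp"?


Input: aeccmdpdmp
Checking each character:
  'a' at position 0: vowel (running total: 1)
  'e' at position 1: vowel (running total: 2)
  'c' at position 2: consonant
  'c' at position 3: consonant
  'm' at position 4: consonant
  'd' at position 5: consonant
  'p' at position 6: consonant
  'd' at position 7: consonant
  'm' at position 8: consonant
  'p' at position 9: consonant
Total vowels: 2

2


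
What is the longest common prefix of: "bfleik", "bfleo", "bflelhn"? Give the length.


Words: bfleik, bfleo, bflelhn
  Position 0: all 'b' => match
  Position 1: all 'f' => match
  Position 2: all 'l' => match
  Position 3: all 'e' => match
  Position 4: ('i', 'o', 'l') => mismatch, stop
LCP = "bfle" (length 4)

4


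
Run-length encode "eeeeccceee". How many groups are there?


Input: eeeeccceee
Scanning for consecutive runs:
  Group 1: 'e' x 4 (positions 0-3)
  Group 2: 'c' x 3 (positions 4-6)
  Group 3: 'e' x 3 (positions 7-9)
Total groups: 3

3


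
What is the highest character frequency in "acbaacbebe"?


Input: acbaacbebe
Character counts:
  'a': 3
  'b': 3
  'c': 2
  'e': 2
Maximum frequency: 3

3


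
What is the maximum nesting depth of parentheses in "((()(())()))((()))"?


Input: "((()(())()))((()))"
Tracking depth:
  Position 0 '(': depth becomes 1
  Position 1 '(': depth becomes 2
  Position 2 '(': depth becomes 3
  Position 3 ')': depth becomes 2
  Position 4 '(': depth becomes 3
  Position 5 '(': depth becomes 4
  Position 6 ')': depth becomes 3
  Position 7 ')': depth becomes 2
  Position 8 '(': depth becomes 3
  Position 9 ')': depth becomes 2
  Position 10 ')': depth becomes 1
  Position 11 ')': depth becomes 0
  Position 12 '(': depth becomes 1
  Position 13 '(': depth becomes 2
  Position 14 '(': depth becomes 3
  Position 15 ')': depth becomes 2
  Position 16 ')': depth becomes 1
  Position 17 ')': depth becomes 0
Maximum depth reached: 4

4


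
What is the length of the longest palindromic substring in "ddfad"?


Input: "ddfad"
Checking substrings for palindromes:
  [0:2] "dd" (len 2) => palindrome
Longest palindromic substring: "dd" with length 2

2


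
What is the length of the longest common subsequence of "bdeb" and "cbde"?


LCS of "bdeb" and "cbde"
DP table:
           c    b    d    e
      0    0    0    0    0
  b   0    0    1    1    1
  d   0    0    1    2    2
  e   0    0    1    2    3
  b   0    0    1    2    3
LCS length = dp[4][4] = 3

3


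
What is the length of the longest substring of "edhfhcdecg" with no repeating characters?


Input: "edhfhcdecg"
Sliding window (track last position of each char):
  Position 0 ('e'): window [0,0] length 1 -- new best
  Position 1 ('d'): window [0,1] length 2 -- new best
  Position 2 ('h'): window [0,2] length 3 -- new best
  Position 3 ('f'): window [0,3] length 4 -- new best
  Position 4 ('h'): repeat (last at 2), move window start to 3
  Position 4 ('h'): window [3,4] length 2
  Position 5 ('c'): window [3,5] length 3
  Position 6 ('d'): window [3,6] length 4
  Position 7 ('e'): window [3,7] length 5 -- new best
  Position 8 ('c'): repeat (last at 5), move window start to 6
  Position 8 ('c'): window [6,8] length 3
  Position 9 ('g'): window [6,9] length 4
Longest substring with no repeats: "fhcde" with length 5

5


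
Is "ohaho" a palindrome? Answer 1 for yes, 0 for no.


Input: ohaho
Reversed: ohaho
  Compare pos 0 ('o') with pos 4 ('o'): match
  Compare pos 1 ('h') with pos 3 ('h'): match
Result: palindrome

1


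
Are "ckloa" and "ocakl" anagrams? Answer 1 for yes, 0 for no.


Strings: "ckloa", "ocakl"
Sorted first:  acklo
Sorted second: acklo
Sorted forms match => anagrams

1


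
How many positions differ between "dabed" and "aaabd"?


Comparing "dabed" and "aaabd" position by position:
  Position 0: 'd' vs 'a' => DIFFER
  Position 1: 'a' vs 'a' => same
  Position 2: 'b' vs 'a' => DIFFER
  Position 3: 'e' vs 'b' => DIFFER
  Position 4: 'd' vs 'd' => same
Positions that differ: 3

3


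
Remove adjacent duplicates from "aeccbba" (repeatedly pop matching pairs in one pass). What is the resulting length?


Input: aeccbba
Stack-based adjacent duplicate removal:
  Read 'a': push. Stack: a
  Read 'e': push. Stack: ae
  Read 'c': push. Stack: aec
  Read 'c': matches stack top 'c' => pop. Stack: ae
  Read 'b': push. Stack: aeb
  Read 'b': matches stack top 'b' => pop. Stack: ae
  Read 'a': push. Stack: aea
Final stack: "aea" (length 3)

3


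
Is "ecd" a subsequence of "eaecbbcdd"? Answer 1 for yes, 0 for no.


Check if "ecd" is a subsequence of "eaecbbcdd"
Greedy scan:
  Position 0 ('e'): matches sub[0] = 'e'
  Position 1 ('a'): no match needed
  Position 2 ('e'): no match needed
  Position 3 ('c'): matches sub[1] = 'c'
  Position 4 ('b'): no match needed
  Position 5 ('b'): no match needed
  Position 6 ('c'): no match needed
  Position 7 ('d'): matches sub[2] = 'd'
  Position 8 ('d'): no match needed
All 3 characters matched => is a subsequence

1


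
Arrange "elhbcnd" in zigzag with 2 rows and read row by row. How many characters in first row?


Zigzag "elhbcnd" into 2 rows:
Placing characters:
  'e' => row 0
  'l' => row 1
  'h' => row 0
  'b' => row 1
  'c' => row 0
  'n' => row 1
  'd' => row 0
Rows:
  Row 0: "ehcd"
  Row 1: "lbn"
First row length: 4

4


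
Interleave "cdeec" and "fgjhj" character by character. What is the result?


Interleaving "cdeec" and "fgjhj":
  Position 0: 'c' from first, 'f' from second => "cf"
  Position 1: 'd' from first, 'g' from second => "dg"
  Position 2: 'e' from first, 'j' from second => "ej"
  Position 3: 'e' from first, 'h' from second => "eh"
  Position 4: 'c' from first, 'j' from second => "cj"
Result: cfdgejehcj

cfdgejehcj


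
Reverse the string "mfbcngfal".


Input: mfbcngfal
Reading characters right to left:
  Position 8: 'l'
  Position 7: 'a'
  Position 6: 'f'
  Position 5: 'g'
  Position 4: 'n'
  Position 3: 'c'
  Position 2: 'b'
  Position 1: 'f'
  Position 0: 'm'
Reversed: lafgncbfm

lafgncbfm


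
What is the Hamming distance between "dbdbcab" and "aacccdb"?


Comparing "dbdbcab" and "aacccdb" position by position:
  Position 0: 'd' vs 'a' => differ
  Position 1: 'b' vs 'a' => differ
  Position 2: 'd' vs 'c' => differ
  Position 3: 'b' vs 'c' => differ
  Position 4: 'c' vs 'c' => same
  Position 5: 'a' vs 'd' => differ
  Position 6: 'b' vs 'b' => same
Total differences (Hamming distance): 5

5


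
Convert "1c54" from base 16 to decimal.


Input: "1c54" in base 16
Positional expansion:
  Digit '1' (value 1) x 16^3 = 4096
  Digit 'c' (value 12) x 16^2 = 3072
  Digit '5' (value 5) x 16^1 = 80
  Digit '4' (value 4) x 16^0 = 4
Sum = 7252

7252


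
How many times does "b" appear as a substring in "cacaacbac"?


Searching for "b" in "cacaacbac"
Scanning each position:
  Position 0: "c" => no
  Position 1: "a" => no
  Position 2: "c" => no
  Position 3: "a" => no
  Position 4: "a" => no
  Position 5: "c" => no
  Position 6: "b" => MATCH
  Position 7: "a" => no
  Position 8: "c" => no
Total occurrences: 1

1


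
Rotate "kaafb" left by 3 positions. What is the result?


Input: "kaafb", rotate left by 3
First 3 characters: "kaa"
Remaining characters: "fb"
Concatenate remaining + first: "fb" + "kaa" = "fbkaa"

fbkaa


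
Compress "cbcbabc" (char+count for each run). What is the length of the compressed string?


Input: cbcbabc
Runs:
  'c' x 1 => "c1"
  'b' x 1 => "b1"
  'c' x 1 => "c1"
  'b' x 1 => "b1"
  'a' x 1 => "a1"
  'b' x 1 => "b1"
  'c' x 1 => "c1"
Compressed: "c1b1c1b1a1b1c1"
Compressed length: 14

14


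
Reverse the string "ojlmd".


Input: ojlmd
Reading characters right to left:
  Position 4: 'd'
  Position 3: 'm'
  Position 2: 'l'
  Position 1: 'j'
  Position 0: 'o'
Reversed: dmljo

dmljo


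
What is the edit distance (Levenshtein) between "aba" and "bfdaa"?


Computing edit distance: "aba" -> "bfdaa"
DP table:
           b    f    d    a    a
      0    1    2    3    4    5
  a   1    1    2    3    3    4
  b   2    1    2    3    4    4
  a   3    2    2    3    3    4
Edit distance = dp[3][5] = 4

4


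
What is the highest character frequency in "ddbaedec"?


Input: ddbaedec
Character counts:
  'a': 1
  'b': 1
  'c': 1
  'd': 3
  'e': 2
Maximum frequency: 3

3


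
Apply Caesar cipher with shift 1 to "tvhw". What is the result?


Caesar cipher: shift "tvhw" by 1
  't' (pos 19) + 1 = pos 20 = 'u'
  'v' (pos 21) + 1 = pos 22 = 'w'
  'h' (pos 7) + 1 = pos 8 = 'i'
  'w' (pos 22) + 1 = pos 23 = 'x'
Result: uwix

uwix


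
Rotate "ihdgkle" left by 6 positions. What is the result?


Input: "ihdgkle", rotate left by 6
First 6 characters: "ihdgkl"
Remaining characters: "e"
Concatenate remaining + first: "e" + "ihdgkl" = "eihdgkl"

eihdgkl


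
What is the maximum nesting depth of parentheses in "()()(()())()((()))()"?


Input: "()()(()())()((()))()"
Tracking depth:
  Position 0 '(': depth becomes 1
  Position 1 ')': depth becomes 0
  Position 2 '(': depth becomes 1
  Position 3 ')': depth becomes 0
  Position 4 '(': depth becomes 1
  Position 5 '(': depth becomes 2
  Position 6 ')': depth becomes 1
  Position 7 '(': depth becomes 2
  Position 8 ')': depth becomes 1
  Position 9 ')': depth becomes 0
  Position 10 '(': depth becomes 1
  Position 11 ')': depth becomes 0
  Position 12 '(': depth becomes 1
  Position 13 '(': depth becomes 2
  Position 14 '(': depth becomes 3
  Position 15 ')': depth becomes 2
  Position 16 ')': depth becomes 1
  Position 17 ')': depth becomes 0
  Position 18 '(': depth becomes 1
  Position 19 ')': depth becomes 0
Maximum depth reached: 3

3


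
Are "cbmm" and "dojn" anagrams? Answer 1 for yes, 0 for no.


Strings: "cbmm", "dojn"
Sorted first:  bcmm
Sorted second: djno
Differ at position 0: 'b' vs 'd' => not anagrams

0


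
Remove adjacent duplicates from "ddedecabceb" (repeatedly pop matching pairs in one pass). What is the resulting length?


Input: ddedecabceb
Stack-based adjacent duplicate removal:
  Read 'd': push. Stack: d
  Read 'd': matches stack top 'd' => pop. Stack: (empty)
  Read 'e': push. Stack: e
  Read 'd': push. Stack: ed
  Read 'e': push. Stack: ede
  Read 'c': push. Stack: edec
  Read 'a': push. Stack: edeca
  Read 'b': push. Stack: edecab
  Read 'c': push. Stack: edecabc
  Read 'e': push. Stack: edecabce
  Read 'b': push. Stack: edecabceb
Final stack: "edecabceb" (length 9)

9


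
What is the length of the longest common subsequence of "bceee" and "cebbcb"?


LCS of "bceee" and "cebbcb"
DP table:
           c    e    b    b    c    b
      0    0    0    0    0    0    0
  b   0    0    0    1    1    1    1
  c   0    1    1    1    1    2    2
  e   0    1    2    2    2    2    2
  e   0    1    2    2    2    2    2
  e   0    1    2    2    2    2    2
LCS length = dp[5][6] = 2

2


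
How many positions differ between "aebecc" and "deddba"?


Comparing "aebecc" and "deddba" position by position:
  Position 0: 'a' vs 'd' => DIFFER
  Position 1: 'e' vs 'e' => same
  Position 2: 'b' vs 'd' => DIFFER
  Position 3: 'e' vs 'd' => DIFFER
  Position 4: 'c' vs 'b' => DIFFER
  Position 5: 'c' vs 'a' => DIFFER
Positions that differ: 5

5


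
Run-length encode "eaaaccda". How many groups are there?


Input: eaaaccda
Scanning for consecutive runs:
  Group 1: 'e' x 1 (positions 0-0)
  Group 2: 'a' x 3 (positions 1-3)
  Group 3: 'c' x 2 (positions 4-5)
  Group 4: 'd' x 1 (positions 6-6)
  Group 5: 'a' x 1 (positions 7-7)
Total groups: 5

5


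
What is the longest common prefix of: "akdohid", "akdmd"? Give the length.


Words: akdohid, akdmd
  Position 0: all 'a' => match
  Position 1: all 'k' => match
  Position 2: all 'd' => match
  Position 3: ('o', 'm') => mismatch, stop
LCP = "akd" (length 3)

3


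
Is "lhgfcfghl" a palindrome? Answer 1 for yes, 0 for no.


Input: lhgfcfghl
Reversed: lhgfcfghl
  Compare pos 0 ('l') with pos 8 ('l'): match
  Compare pos 1 ('h') with pos 7 ('h'): match
  Compare pos 2 ('g') with pos 6 ('g'): match
  Compare pos 3 ('f') with pos 5 ('f'): match
Result: palindrome

1


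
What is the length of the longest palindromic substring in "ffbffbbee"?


Input: "ffbffbbee"
Checking substrings for palindromes:
  [0:5] "ffbff" (len 5) => palindrome
  [2:6] "bffb" (len 4) => palindrome
  [1:4] "fbf" (len 3) => palindrome
  [0:2] "ff" (len 2) => palindrome
  [3:5] "ff" (len 2) => palindrome
  [5:7] "bb" (len 2) => palindrome
Longest palindromic substring: "ffbff" with length 5

5


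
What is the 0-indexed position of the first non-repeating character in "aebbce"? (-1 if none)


Input: aebbce
Character frequencies:
  'a': 1
  'b': 2
  'c': 1
  'e': 2
Scanning left to right for freq == 1:
  Position 0 ('a'): unique! => answer = 0

0


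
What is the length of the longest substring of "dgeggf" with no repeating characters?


Input: "dgeggf"
Sliding window (track last position of each char):
  Position 0 ('d'): window [0,0] length 1 -- new best
  Position 1 ('g'): window [0,1] length 2 -- new best
  Position 2 ('e'): window [0,2] length 3 -- new best
  Position 3 ('g'): repeat (last at 1), move window start to 2
  Position 3 ('g'): window [2,3] length 2
  Position 4 ('g'): repeat (last at 3), move window start to 4
  Position 4 ('g'): window [4,4] length 1
  Position 5 ('f'): window [4,5] length 2
Longest substring with no repeats: "dge" with length 3

3


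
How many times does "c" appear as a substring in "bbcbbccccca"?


Searching for "c" in "bbcbbccccca"
Scanning each position:
  Position 0: "b" => no
  Position 1: "b" => no
  Position 2: "c" => MATCH
  Position 3: "b" => no
  Position 4: "b" => no
  Position 5: "c" => MATCH
  Position 6: "c" => MATCH
  Position 7: "c" => MATCH
  Position 8: "c" => MATCH
  Position 9: "c" => MATCH
  Position 10: "a" => no
Total occurrences: 6

6


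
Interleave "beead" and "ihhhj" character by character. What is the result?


Interleaving "beead" and "ihhhj":
  Position 0: 'b' from first, 'i' from second => "bi"
  Position 1: 'e' from first, 'h' from second => "eh"
  Position 2: 'e' from first, 'h' from second => "eh"
  Position 3: 'a' from first, 'h' from second => "ah"
  Position 4: 'd' from first, 'j' from second => "dj"
Result: biehehahdj

biehehahdj


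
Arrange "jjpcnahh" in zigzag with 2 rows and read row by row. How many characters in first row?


Zigzag "jjpcnahh" into 2 rows:
Placing characters:
  'j' => row 0
  'j' => row 1
  'p' => row 0
  'c' => row 1
  'n' => row 0
  'a' => row 1
  'h' => row 0
  'h' => row 1
Rows:
  Row 0: "jpnh"
  Row 1: "jcah"
First row length: 4

4


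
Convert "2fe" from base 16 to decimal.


Input: "2fe" in base 16
Positional expansion:
  Digit '2' (value 2) x 16^2 = 512
  Digit 'f' (value 15) x 16^1 = 240
  Digit 'e' (value 14) x 16^0 = 14
Sum = 766

766


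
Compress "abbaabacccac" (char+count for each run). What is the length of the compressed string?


Input: abbaabacccac
Runs:
  'a' x 1 => "a1"
  'b' x 2 => "b2"
  'a' x 2 => "a2"
  'b' x 1 => "b1"
  'a' x 1 => "a1"
  'c' x 3 => "c3"
  'a' x 1 => "a1"
  'c' x 1 => "c1"
Compressed: "a1b2a2b1a1c3a1c1"
Compressed length: 16

16


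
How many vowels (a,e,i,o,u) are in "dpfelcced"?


Input: dpfelcced
Checking each character:
  'd' at position 0: consonant
  'p' at position 1: consonant
  'f' at position 2: consonant
  'e' at position 3: vowel (running total: 1)
  'l' at position 4: consonant
  'c' at position 5: consonant
  'c' at position 6: consonant
  'e' at position 7: vowel (running total: 2)
  'd' at position 8: consonant
Total vowels: 2

2


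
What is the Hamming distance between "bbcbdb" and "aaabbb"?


Comparing "bbcbdb" and "aaabbb" position by position:
  Position 0: 'b' vs 'a' => differ
  Position 1: 'b' vs 'a' => differ
  Position 2: 'c' vs 'a' => differ
  Position 3: 'b' vs 'b' => same
  Position 4: 'd' vs 'b' => differ
  Position 5: 'b' vs 'b' => same
Total differences (Hamming distance): 4

4


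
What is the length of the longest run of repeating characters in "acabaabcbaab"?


Input: "acabaabcbaab"
Scanning for longest run:
  Position 1 ('c'): new char, reset run to 1
  Position 2 ('a'): new char, reset run to 1
  Position 3 ('b'): new char, reset run to 1
  Position 4 ('a'): new char, reset run to 1
  Position 5 ('a'): continues run of 'a', length=2
  Position 6 ('b'): new char, reset run to 1
  Position 7 ('c'): new char, reset run to 1
  Position 8 ('b'): new char, reset run to 1
  Position 9 ('a'): new char, reset run to 1
  Position 10 ('a'): continues run of 'a', length=2
  Position 11 ('b'): new char, reset run to 1
Longest run: 'a' with length 2

2


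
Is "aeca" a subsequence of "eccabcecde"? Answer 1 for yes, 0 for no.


Check if "aeca" is a subsequence of "eccabcecde"
Greedy scan:
  Position 0 ('e'): no match needed
  Position 1 ('c'): no match needed
  Position 2 ('c'): no match needed
  Position 3 ('a'): matches sub[0] = 'a'
  Position 4 ('b'): no match needed
  Position 5 ('c'): no match needed
  Position 6 ('e'): matches sub[1] = 'e'
  Position 7 ('c'): matches sub[2] = 'c'
  Position 8 ('d'): no match needed
  Position 9 ('e'): no match needed
Only matched 3/4 characters => not a subsequence

0


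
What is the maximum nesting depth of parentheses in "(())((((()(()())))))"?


Input: "(())((((()(()())))))"
Tracking depth:
  Position 0 '(': depth becomes 1
  Position 1 '(': depth becomes 2
  Position 2 ')': depth becomes 1
  Position 3 ')': depth becomes 0
  Position 4 '(': depth becomes 1
  Position 5 '(': depth becomes 2
  Position 6 '(': depth becomes 3
  Position 7 '(': depth becomes 4
  Position 8 '(': depth becomes 5
  Position 9 ')': depth becomes 4
  Position 10 '(': depth becomes 5
  Position 11 '(': depth becomes 6
  Position 12 ')': depth becomes 5
  Position 13 '(': depth becomes 6
  Position 14 ')': depth becomes 5
  Position 15 ')': depth becomes 4
  Position 16 ')': depth becomes 3
  Position 17 ')': depth becomes 2
  Position 18 ')': depth becomes 1
  Position 19 ')': depth becomes 0
Maximum depth reached: 6

6


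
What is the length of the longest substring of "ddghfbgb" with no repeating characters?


Input: "ddghfbgb"
Sliding window (track last position of each char):
  Position 0 ('d'): window [0,0] length 1 -- new best
  Position 1 ('d'): repeat (last at 0), move window start to 1
  Position 1 ('d'): window [1,1] length 1
  Position 2 ('g'): window [1,2] length 2 -- new best
  Position 3 ('h'): window [1,3] length 3 -- new best
  Position 4 ('f'): window [1,4] length 4 -- new best
  Position 5 ('b'): window [1,5] length 5 -- new best
  Position 6 ('g'): repeat (last at 2), move window start to 3
  Position 6 ('g'): window [3,6] length 4
  Position 7 ('b'): repeat (last at 5), move window start to 6
  Position 7 ('b'): window [6,7] length 2
Longest substring with no repeats: "dghfb" with length 5

5


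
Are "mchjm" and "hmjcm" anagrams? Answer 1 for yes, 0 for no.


Strings: "mchjm", "hmjcm"
Sorted first:  chjmm
Sorted second: chjmm
Sorted forms match => anagrams

1


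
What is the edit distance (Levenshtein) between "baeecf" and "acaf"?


Computing edit distance: "baeecf" -> "acaf"
DP table:
           a    c    a    f
      0    1    2    3    4
  b   1    1    2    3    4
  a   2    1    2    2    3
  e   3    2    2    3    3
  e   4    3    3    3    4
  c   5    4    3    4    4
  f   6    5    4    4    4
Edit distance = dp[6][4] = 4

4


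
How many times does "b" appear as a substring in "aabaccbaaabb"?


Searching for "b" in "aabaccbaaabb"
Scanning each position:
  Position 0: "a" => no
  Position 1: "a" => no
  Position 2: "b" => MATCH
  Position 3: "a" => no
  Position 4: "c" => no
  Position 5: "c" => no
  Position 6: "b" => MATCH
  Position 7: "a" => no
  Position 8: "a" => no
  Position 9: "a" => no
  Position 10: "b" => MATCH
  Position 11: "b" => MATCH
Total occurrences: 4

4


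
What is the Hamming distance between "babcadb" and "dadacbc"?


Comparing "babcadb" and "dadacbc" position by position:
  Position 0: 'b' vs 'd' => differ
  Position 1: 'a' vs 'a' => same
  Position 2: 'b' vs 'd' => differ
  Position 3: 'c' vs 'a' => differ
  Position 4: 'a' vs 'c' => differ
  Position 5: 'd' vs 'b' => differ
  Position 6: 'b' vs 'c' => differ
Total differences (Hamming distance): 6

6


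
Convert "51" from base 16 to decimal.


Input: "51" in base 16
Positional expansion:
  Digit '5' (value 5) x 16^1 = 80
  Digit '1' (value 1) x 16^0 = 1
Sum = 81

81


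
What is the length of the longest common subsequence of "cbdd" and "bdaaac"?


LCS of "cbdd" and "bdaaac"
DP table:
           b    d    a    a    a    c
      0    0    0    0    0    0    0
  c   0    0    0    0    0    0    1
  b   0    1    1    1    1    1    1
  d   0    1    2    2    2    2    2
  d   0    1    2    2    2    2    2
LCS length = dp[4][6] = 2

2


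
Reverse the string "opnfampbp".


Input: opnfampbp
Reading characters right to left:
  Position 8: 'p'
  Position 7: 'b'
  Position 6: 'p'
  Position 5: 'm'
  Position 4: 'a'
  Position 3: 'f'
  Position 2: 'n'
  Position 1: 'p'
  Position 0: 'o'
Reversed: pbpmafnpo

pbpmafnpo


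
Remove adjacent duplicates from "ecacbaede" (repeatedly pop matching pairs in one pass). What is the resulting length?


Input: ecacbaede
Stack-based adjacent duplicate removal:
  Read 'e': push. Stack: e
  Read 'c': push. Stack: ec
  Read 'a': push. Stack: eca
  Read 'c': push. Stack: ecac
  Read 'b': push. Stack: ecacb
  Read 'a': push. Stack: ecacba
  Read 'e': push. Stack: ecacbae
  Read 'd': push. Stack: ecacbaed
  Read 'e': push. Stack: ecacbaede
Final stack: "ecacbaede" (length 9)

9


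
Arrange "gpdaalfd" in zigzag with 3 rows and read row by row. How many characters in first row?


Zigzag "gpdaalfd" into 3 rows:
Placing characters:
  'g' => row 0
  'p' => row 1
  'd' => row 2
  'a' => row 1
  'a' => row 0
  'l' => row 1
  'f' => row 2
  'd' => row 1
Rows:
  Row 0: "ga"
  Row 1: "pald"
  Row 2: "df"
First row length: 2

2


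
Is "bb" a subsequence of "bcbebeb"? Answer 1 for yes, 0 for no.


Check if "bb" is a subsequence of "bcbebeb"
Greedy scan:
  Position 0 ('b'): matches sub[0] = 'b'
  Position 1 ('c'): no match needed
  Position 2 ('b'): matches sub[1] = 'b'
  Position 3 ('e'): no match needed
  Position 4 ('b'): no match needed
  Position 5 ('e'): no match needed
  Position 6 ('b'): no match needed
All 2 characters matched => is a subsequence

1


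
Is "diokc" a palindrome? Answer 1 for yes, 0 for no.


Input: diokc
Reversed: ckoid
  Compare pos 0 ('d') with pos 4 ('c'): MISMATCH
  Compare pos 1 ('i') with pos 3 ('k'): MISMATCH
Result: not a palindrome

0


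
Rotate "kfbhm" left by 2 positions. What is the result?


Input: "kfbhm", rotate left by 2
First 2 characters: "kf"
Remaining characters: "bhm"
Concatenate remaining + first: "bhm" + "kf" = "bhmkf"

bhmkf


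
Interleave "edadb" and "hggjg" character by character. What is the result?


Interleaving "edadb" and "hggjg":
  Position 0: 'e' from first, 'h' from second => "eh"
  Position 1: 'd' from first, 'g' from second => "dg"
  Position 2: 'a' from first, 'g' from second => "ag"
  Position 3: 'd' from first, 'j' from second => "dj"
  Position 4: 'b' from first, 'g' from second => "bg"
Result: ehdgagdjbg

ehdgagdjbg


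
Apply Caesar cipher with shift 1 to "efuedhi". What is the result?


Caesar cipher: shift "efuedhi" by 1
  'e' (pos 4) + 1 = pos 5 = 'f'
  'f' (pos 5) + 1 = pos 6 = 'g'
  'u' (pos 20) + 1 = pos 21 = 'v'
  'e' (pos 4) + 1 = pos 5 = 'f'
  'd' (pos 3) + 1 = pos 4 = 'e'
  'h' (pos 7) + 1 = pos 8 = 'i'
  'i' (pos 8) + 1 = pos 9 = 'j'
Result: fgvfeij

fgvfeij


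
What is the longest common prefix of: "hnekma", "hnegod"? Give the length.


Words: hnekma, hnegod
  Position 0: all 'h' => match
  Position 1: all 'n' => match
  Position 2: all 'e' => match
  Position 3: ('k', 'g') => mismatch, stop
LCP = "hne" (length 3)

3


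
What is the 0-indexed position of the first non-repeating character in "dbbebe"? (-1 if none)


Input: dbbebe
Character frequencies:
  'b': 3
  'd': 1
  'e': 2
Scanning left to right for freq == 1:
  Position 0 ('d'): unique! => answer = 0

0


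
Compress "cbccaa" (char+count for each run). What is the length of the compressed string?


Input: cbccaa
Runs:
  'c' x 1 => "c1"
  'b' x 1 => "b1"
  'c' x 2 => "c2"
  'a' x 2 => "a2"
Compressed: "c1b1c2a2"
Compressed length: 8

8


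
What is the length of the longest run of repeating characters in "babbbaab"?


Input: "babbbaab"
Scanning for longest run:
  Position 1 ('a'): new char, reset run to 1
  Position 2 ('b'): new char, reset run to 1
  Position 3 ('b'): continues run of 'b', length=2
  Position 4 ('b'): continues run of 'b', length=3
  Position 5 ('a'): new char, reset run to 1
  Position 6 ('a'): continues run of 'a', length=2
  Position 7 ('b'): new char, reset run to 1
Longest run: 'b' with length 3

3


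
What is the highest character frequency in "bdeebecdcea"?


Input: bdeebecdcea
Character counts:
  'a': 1
  'b': 2
  'c': 2
  'd': 2
  'e': 4
Maximum frequency: 4

4


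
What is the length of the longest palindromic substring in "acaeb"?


Input: "acaeb"
Checking substrings for palindromes:
  [0:3] "aca" (len 3) => palindrome
Longest palindromic substring: "aca" with length 3

3


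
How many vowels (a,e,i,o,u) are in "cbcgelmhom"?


Input: cbcgelmhom
Checking each character:
  'c' at position 0: consonant
  'b' at position 1: consonant
  'c' at position 2: consonant
  'g' at position 3: consonant
  'e' at position 4: vowel (running total: 1)
  'l' at position 5: consonant
  'm' at position 6: consonant
  'h' at position 7: consonant
  'o' at position 8: vowel (running total: 2)
  'm' at position 9: consonant
Total vowels: 2

2


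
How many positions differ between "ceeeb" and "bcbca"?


Comparing "ceeeb" and "bcbca" position by position:
  Position 0: 'c' vs 'b' => DIFFER
  Position 1: 'e' vs 'c' => DIFFER
  Position 2: 'e' vs 'b' => DIFFER
  Position 3: 'e' vs 'c' => DIFFER
  Position 4: 'b' vs 'a' => DIFFER
Positions that differ: 5

5


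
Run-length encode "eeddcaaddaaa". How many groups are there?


Input: eeddcaaddaaa
Scanning for consecutive runs:
  Group 1: 'e' x 2 (positions 0-1)
  Group 2: 'd' x 2 (positions 2-3)
  Group 3: 'c' x 1 (positions 4-4)
  Group 4: 'a' x 2 (positions 5-6)
  Group 5: 'd' x 2 (positions 7-8)
  Group 6: 'a' x 3 (positions 9-11)
Total groups: 6

6


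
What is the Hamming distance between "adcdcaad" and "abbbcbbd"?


Comparing "adcdcaad" and "abbbcbbd" position by position:
  Position 0: 'a' vs 'a' => same
  Position 1: 'd' vs 'b' => differ
  Position 2: 'c' vs 'b' => differ
  Position 3: 'd' vs 'b' => differ
  Position 4: 'c' vs 'c' => same
  Position 5: 'a' vs 'b' => differ
  Position 6: 'a' vs 'b' => differ
  Position 7: 'd' vs 'd' => same
Total differences (Hamming distance): 5

5


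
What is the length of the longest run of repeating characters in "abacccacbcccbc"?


Input: "abacccacbcccbc"
Scanning for longest run:
  Position 1 ('b'): new char, reset run to 1
  Position 2 ('a'): new char, reset run to 1
  Position 3 ('c'): new char, reset run to 1
  Position 4 ('c'): continues run of 'c', length=2
  Position 5 ('c'): continues run of 'c', length=3
  Position 6 ('a'): new char, reset run to 1
  Position 7 ('c'): new char, reset run to 1
  Position 8 ('b'): new char, reset run to 1
  Position 9 ('c'): new char, reset run to 1
  Position 10 ('c'): continues run of 'c', length=2
  Position 11 ('c'): continues run of 'c', length=3
  Position 12 ('b'): new char, reset run to 1
  Position 13 ('c'): new char, reset run to 1
Longest run: 'c' with length 3

3


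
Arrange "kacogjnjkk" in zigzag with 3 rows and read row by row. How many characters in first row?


Zigzag "kacogjnjkk" into 3 rows:
Placing characters:
  'k' => row 0
  'a' => row 1
  'c' => row 2
  'o' => row 1
  'g' => row 0
  'j' => row 1
  'n' => row 2
  'j' => row 1
  'k' => row 0
  'k' => row 1
Rows:
  Row 0: "kgk"
  Row 1: "aojjk"
  Row 2: "cn"
First row length: 3

3


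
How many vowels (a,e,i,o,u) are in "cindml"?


Input: cindml
Checking each character:
  'c' at position 0: consonant
  'i' at position 1: vowel (running total: 1)
  'n' at position 2: consonant
  'd' at position 3: consonant
  'm' at position 4: consonant
  'l' at position 5: consonant
Total vowels: 1

1


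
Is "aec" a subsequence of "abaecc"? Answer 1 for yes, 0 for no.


Check if "aec" is a subsequence of "abaecc"
Greedy scan:
  Position 0 ('a'): matches sub[0] = 'a'
  Position 1 ('b'): no match needed
  Position 2 ('a'): no match needed
  Position 3 ('e'): matches sub[1] = 'e'
  Position 4 ('c'): matches sub[2] = 'c'
  Position 5 ('c'): no match needed
All 3 characters matched => is a subsequence

1


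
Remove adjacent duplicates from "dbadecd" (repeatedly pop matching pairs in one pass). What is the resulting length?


Input: dbadecd
Stack-based adjacent duplicate removal:
  Read 'd': push. Stack: d
  Read 'b': push. Stack: db
  Read 'a': push. Stack: dba
  Read 'd': push. Stack: dbad
  Read 'e': push. Stack: dbade
  Read 'c': push. Stack: dbadec
  Read 'd': push. Stack: dbadecd
Final stack: "dbadecd" (length 7)

7


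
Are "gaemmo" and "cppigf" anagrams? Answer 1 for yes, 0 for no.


Strings: "gaemmo", "cppigf"
Sorted first:  aegmmo
Sorted second: cfgipp
Differ at position 0: 'a' vs 'c' => not anagrams

0


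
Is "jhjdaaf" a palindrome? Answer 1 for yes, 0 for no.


Input: jhjdaaf
Reversed: faadjhj
  Compare pos 0 ('j') with pos 6 ('f'): MISMATCH
  Compare pos 1 ('h') with pos 5 ('a'): MISMATCH
  Compare pos 2 ('j') with pos 4 ('a'): MISMATCH
Result: not a palindrome

0


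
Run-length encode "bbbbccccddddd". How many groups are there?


Input: bbbbccccddddd
Scanning for consecutive runs:
  Group 1: 'b' x 4 (positions 0-3)
  Group 2: 'c' x 4 (positions 4-7)
  Group 3: 'd' x 5 (positions 8-12)
Total groups: 3

3


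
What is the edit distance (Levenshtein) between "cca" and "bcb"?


Computing edit distance: "cca" -> "bcb"
DP table:
           b    c    b
      0    1    2    3
  c   1    1    1    2
  c   2    2    1    2
  a   3    3    2    2
Edit distance = dp[3][3] = 2

2


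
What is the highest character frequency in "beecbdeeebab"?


Input: beecbdeeebab
Character counts:
  'a': 1
  'b': 4
  'c': 1
  'd': 1
  'e': 5
Maximum frequency: 5

5


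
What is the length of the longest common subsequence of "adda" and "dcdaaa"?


LCS of "adda" and "dcdaaa"
DP table:
           d    c    d    a    a    a
      0    0    0    0    0    0    0
  a   0    0    0    0    1    1    1
  d   0    1    1    1    1    1    1
  d   0    1    1    2    2    2    2
  a   0    1    1    2    3    3    3
LCS length = dp[4][6] = 3

3


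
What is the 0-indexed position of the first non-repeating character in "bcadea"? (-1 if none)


Input: bcadea
Character frequencies:
  'a': 2
  'b': 1
  'c': 1
  'd': 1
  'e': 1
Scanning left to right for freq == 1:
  Position 0 ('b'): unique! => answer = 0

0


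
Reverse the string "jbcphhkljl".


Input: jbcphhkljl
Reading characters right to left:
  Position 9: 'l'
  Position 8: 'j'
  Position 7: 'l'
  Position 6: 'k'
  Position 5: 'h'
  Position 4: 'h'
  Position 3: 'p'
  Position 2: 'c'
  Position 1: 'b'
  Position 0: 'j'
Reversed: ljlkhhpcbj

ljlkhhpcbj


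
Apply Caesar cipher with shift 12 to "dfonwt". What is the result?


Caesar cipher: shift "dfonwt" by 12
  'd' (pos 3) + 12 = pos 15 = 'p'
  'f' (pos 5) + 12 = pos 17 = 'r'
  'o' (pos 14) + 12 = pos 0 = 'a'
  'n' (pos 13) + 12 = pos 25 = 'z'
  'w' (pos 22) + 12 = pos 8 = 'i'
  't' (pos 19) + 12 = pos 5 = 'f'
Result: prazif

prazif


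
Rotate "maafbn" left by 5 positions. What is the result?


Input: "maafbn", rotate left by 5
First 5 characters: "maafb"
Remaining characters: "n"
Concatenate remaining + first: "n" + "maafb" = "nmaafb"

nmaafb


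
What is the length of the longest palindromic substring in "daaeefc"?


Input: "daaeefc"
Checking substrings for palindromes:
  [1:3] "aa" (len 2) => palindrome
  [3:5] "ee" (len 2) => palindrome
Longest palindromic substring: "aa" with length 2

2


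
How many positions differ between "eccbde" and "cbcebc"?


Comparing "eccbde" and "cbcebc" position by position:
  Position 0: 'e' vs 'c' => DIFFER
  Position 1: 'c' vs 'b' => DIFFER
  Position 2: 'c' vs 'c' => same
  Position 3: 'b' vs 'e' => DIFFER
  Position 4: 'd' vs 'b' => DIFFER
  Position 5: 'e' vs 'c' => DIFFER
Positions that differ: 5

5


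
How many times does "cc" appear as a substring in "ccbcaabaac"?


Searching for "cc" in "ccbcaabaac"
Scanning each position:
  Position 0: "cc" => MATCH
  Position 1: "cb" => no
  Position 2: "bc" => no
  Position 3: "ca" => no
  Position 4: "aa" => no
  Position 5: "ab" => no
  Position 6: "ba" => no
  Position 7: "aa" => no
  Position 8: "ac" => no
Total occurrences: 1

1


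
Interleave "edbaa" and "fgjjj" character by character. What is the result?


Interleaving "edbaa" and "fgjjj":
  Position 0: 'e' from first, 'f' from second => "ef"
  Position 1: 'd' from first, 'g' from second => "dg"
  Position 2: 'b' from first, 'j' from second => "bj"
  Position 3: 'a' from first, 'j' from second => "aj"
  Position 4: 'a' from first, 'j' from second => "aj"
Result: efdgbjajaj

efdgbjajaj


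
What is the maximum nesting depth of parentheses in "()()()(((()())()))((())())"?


Input: "()()()(((()())()))((())())"
Tracking depth:
  Position 0 '(': depth becomes 1
  Position 1 ')': depth becomes 0
  Position 2 '(': depth becomes 1
  Position 3 ')': depth becomes 0
  Position 4 '(': depth becomes 1
  Position 5 ')': depth becomes 0
  Position 6 '(': depth becomes 1
  Position 7 '(': depth becomes 2
  Position 8 '(': depth becomes 3
  Position 9 '(': depth becomes 4
  Position 10 ')': depth becomes 3
  Position 11 '(': depth becomes 4
  Position 12 ')': depth becomes 3
  Position 13 ')': depth becomes 2
  Position 14 '(': depth becomes 3
  Position 15 ')': depth becomes 2
  Position 16 ')': depth becomes 1
  Position 17 ')': depth becomes 0
  Position 18 '(': depth becomes 1
  Position 19 '(': depth becomes 2
  Position 20 '(': depth becomes 3
  Position 21 ')': depth becomes 2
  Position 22 ')': depth becomes 1
  Position 23 '(': depth becomes 2
  Position 24 ')': depth becomes 1
  Position 25 ')': depth becomes 0
Maximum depth reached: 4

4


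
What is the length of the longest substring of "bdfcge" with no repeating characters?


Input: "bdfcge"
Sliding window (track last position of each char):
  Position 0 ('b'): window [0,0] length 1 -- new best
  Position 1 ('d'): window [0,1] length 2 -- new best
  Position 2 ('f'): window [0,2] length 3 -- new best
  Position 3 ('c'): window [0,3] length 4 -- new best
  Position 4 ('g'): window [0,4] length 5 -- new best
  Position 5 ('e'): window [0,5] length 6 -- new best
Longest substring with no repeats: "bdfcge" with length 6

6


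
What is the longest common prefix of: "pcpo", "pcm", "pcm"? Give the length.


Words: pcpo, pcm, pcm
  Position 0: all 'p' => match
  Position 1: all 'c' => match
  Position 2: ('p', 'm', 'm') => mismatch, stop
LCP = "pc" (length 2)

2


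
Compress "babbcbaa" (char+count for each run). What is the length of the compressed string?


Input: babbcbaa
Runs:
  'b' x 1 => "b1"
  'a' x 1 => "a1"
  'b' x 2 => "b2"
  'c' x 1 => "c1"
  'b' x 1 => "b1"
  'a' x 2 => "a2"
Compressed: "b1a1b2c1b1a2"
Compressed length: 12

12
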